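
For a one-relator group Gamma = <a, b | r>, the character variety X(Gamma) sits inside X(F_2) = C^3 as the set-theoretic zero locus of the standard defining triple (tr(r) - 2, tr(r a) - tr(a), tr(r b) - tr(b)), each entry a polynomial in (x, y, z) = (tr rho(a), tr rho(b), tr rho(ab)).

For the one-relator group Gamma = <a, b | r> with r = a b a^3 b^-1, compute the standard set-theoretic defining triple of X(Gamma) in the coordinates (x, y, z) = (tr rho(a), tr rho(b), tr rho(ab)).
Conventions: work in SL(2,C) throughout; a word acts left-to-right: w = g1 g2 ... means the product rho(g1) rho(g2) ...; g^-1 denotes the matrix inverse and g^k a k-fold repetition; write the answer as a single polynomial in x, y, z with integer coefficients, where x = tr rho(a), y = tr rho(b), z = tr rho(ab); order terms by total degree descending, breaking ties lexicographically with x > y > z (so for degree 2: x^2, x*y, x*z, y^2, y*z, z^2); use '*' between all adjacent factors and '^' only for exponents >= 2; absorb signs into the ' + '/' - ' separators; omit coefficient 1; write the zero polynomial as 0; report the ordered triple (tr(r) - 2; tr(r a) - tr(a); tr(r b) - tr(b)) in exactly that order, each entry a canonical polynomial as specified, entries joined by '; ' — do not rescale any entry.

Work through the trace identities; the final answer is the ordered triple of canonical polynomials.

tr(b a^2) = tr(a)*tr(b a) - tr(b) = x*z - y
tr(b a^3) = tr(a)*tr(b a^2) - tr(b a) = x^2*z - x*y - z
tr(a b a^3) = tr(a)*tr(b a^3) - tr(b a^2) = x^3*z - x^2*y - 2*x*z + y
tr(b a b a) = tr(a b)*tr(a b) - tr(1) = z^2 - 2
tr(b a b) = tr(b)*tr(a b) - tr(a) = y*z - x
tr(b a b a^2) = tr(a)*tr(b a b a) - tr(b a b) = x*z^2 - y*z - x
tr(a b a^3 b) = tr(a)*tr(b a b a^2) - tr(b a b a) = x^2*z^2 - x*y*z - x^2 - z^2 + 2
tr(a b a^3 b^-1) = tr(a b a^3)*tr(b) - tr(a b a^3 b) = x^3*y*z - x^2*y^2 - x^2*z^2 - x*y*z + x^2 + y^2 + z^2 - 2
tr(a^2 b a^3) = tr(a)*tr(a^2 b a^2) - tr(a^2 b a)   [square of a] = x^4*z - x^3*y - 3*x^2*z + 2*x*y + z
tr(b^2) = tr(b)*tr(b) - tr(1)   [square of b] = y^2 - 2
tr(b a^2 b) = tr(a)*tr(b^2 a) - tr(b^2)   [square of a] = x*y*z - x^2 - y^2 + 2
tr(b a^2 b a^2) = tr(a)*tr(b a^2 b a) - tr(b a^2 b)   [square of a] = x^2*z^2 - 2*x*y*z + y^2 - 2
tr(a^2 b a^3 b) = tr(a)*tr(b a^2 b a^2) - tr(b a^2 b a)   [square of a] = x^3*z^2 - 2*x^2*y*z + x*y^2 - x*z^2 + y*z - x
tr(a b a^3 b^-1 a) = tr(a^2 b a^3)*tr(b) - tr(a^2 b a^3 b)   [inverse elimination on b] = x^4*y*z - x^3*y^2 - x^3*z^2 - x^2*y*z + x*y^2 + x*z^2 + x
assemble the triple (tr(r) - 2; tr(r a) - x; tr(r b) - y)

x^3*y*z - x^2*y^2 - x^2*z^2 - x*y*z + x^2 + y^2 + z^2 - 4; x^4*y*z - x^3*y^2 - x^3*z^2 - x^2*y*z + x*y^2 + x*z^2; x^3*z - x^2*y - 2*x*z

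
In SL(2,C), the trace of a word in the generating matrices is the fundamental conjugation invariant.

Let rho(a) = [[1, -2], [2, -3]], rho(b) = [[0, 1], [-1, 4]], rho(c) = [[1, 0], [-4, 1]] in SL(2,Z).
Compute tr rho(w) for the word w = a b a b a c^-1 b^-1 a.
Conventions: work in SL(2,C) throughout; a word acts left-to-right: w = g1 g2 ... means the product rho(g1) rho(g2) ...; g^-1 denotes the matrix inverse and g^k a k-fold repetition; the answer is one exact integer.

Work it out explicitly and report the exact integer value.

rho(a) = [[1, -2], [2, -3]]
... * rho(b) = [[0, 1], [-1, 4]]  ->  [[2, -7], [3, -10]]
... * rho(a) = [[1, -2], [2, -3]]  ->  [[-12, 17], [-17, 24]]
... * rho(b) = [[0, 1], [-1, 4]]  ->  [[-17, 56], [-24, 79]]
... * rho(a) = [[1, -2], [2, -3]]  ->  [[95, -134], [134, -189]]
... * rho(c^-1) = [[1, 0], [4, 1]]  ->  [[-441, -134], [-622, -189]]
... * rho(b^-1) = [[4, -1], [1, 0]]  ->  [[-1898, 441], [-2677, 622]]
... * rho(a) = [[1, -2], [2, -3]]  ->  [[-1016, 2473], [-1433, 3488]]
tr = -1016 + 3488 = 2472

2472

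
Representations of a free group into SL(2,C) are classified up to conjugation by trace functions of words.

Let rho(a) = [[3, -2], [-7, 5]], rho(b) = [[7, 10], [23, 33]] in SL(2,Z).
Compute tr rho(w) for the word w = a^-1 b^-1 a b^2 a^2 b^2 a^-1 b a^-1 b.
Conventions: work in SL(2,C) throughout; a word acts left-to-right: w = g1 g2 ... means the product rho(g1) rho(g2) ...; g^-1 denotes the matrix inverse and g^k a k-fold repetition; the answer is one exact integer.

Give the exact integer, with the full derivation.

-821159889510200

rho(a^-1) = [[5, 2], [7, 3]]
... * rho(b^-1) = [[33, -10], [-23, 7]]  ->  [[119, -36], [162, -49]]
... * rho(a) = [[3, -2], [-7, 5]]  ->  [[609, -418], [829, -569]]
... * rho(b) = [[7, 10], [23, 33]]  ->  [[-5351, -7704], [-7284, -10487]]
... * rho(b) = [[7, 10], [23, 33]]  ->  [[-214649, -307742], [-292189, -418911]]
... * rho(a) = [[3, -2], [-7, 5]]  ->  [[1510247, -1109412], [2055810, -1510177]]
... * rho(a) = [[3, -2], [-7, 5]]  ->  [[12296625, -8567554], [16738669, -11662505]]
... * rho(b) = [[7, 10], [23, 33]]  ->  [[-110977367, -159763032], [-151066932, -217475975]]
... * rho(b) = [[7, 10], [23, 33]]  ->  [[-4451391305, -6381953726], [-6059415949, -8687376495]]
... * rho(a^-1) = [[5, 2], [7, 3]]  ->  [[-66930632607, -28048643788], [-91108715210, -38180961383]]
... * rho(b) = [[7, 10], [23, 33]]  ->  [[-1113633235373, -1594911571074], [-1515923118279, -2171058877739]]
... * rho(a^-1) = [[5, 2], [7, 3]]  ->  [[-16732547174383, -7012001183968], [-22777027735568, -9545022869775]]
... * rho(b) = [[7, 10], [23, 33]]  ->  [[-278403857451945, -398721510814774], [-378974720153801, -542756032058255]]
tr = -278403857451945 + -542756032058255 = -821159889510200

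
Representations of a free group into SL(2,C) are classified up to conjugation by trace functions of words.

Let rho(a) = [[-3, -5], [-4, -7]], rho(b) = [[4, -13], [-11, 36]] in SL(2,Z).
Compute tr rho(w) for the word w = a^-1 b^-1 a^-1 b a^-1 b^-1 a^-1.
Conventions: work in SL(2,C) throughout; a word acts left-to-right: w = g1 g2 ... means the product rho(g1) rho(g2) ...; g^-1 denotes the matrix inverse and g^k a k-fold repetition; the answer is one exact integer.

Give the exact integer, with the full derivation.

55926050

rho(a^-1) = [[-7, 5], [4, -3]]
... * rho(b^-1) = [[36, 13], [11, 4]]  ->  [[-197, -71], [111, 40]]
... * rho(a^-1) = [[-7, 5], [4, -3]]  ->  [[1095, -772], [-617, 435]]
... * rho(b) = [[4, -13], [-11, 36]]  ->  [[12872, -42027], [-7253, 23681]]
... * rho(a^-1) = [[-7, 5], [4, -3]]  ->  [[-258212, 190441], [145495, -107308]]
... * rho(b^-1) = [[36, 13], [11, 4]]  ->  [[-7200781, -2594992], [4057432, 1462203]]
... * rho(a^-1) = [[-7, 5], [4, -3]]  ->  [[40025499, -28218929], [-22553212, 15900551]]
tr = 40025499 + 15900551 = 55926050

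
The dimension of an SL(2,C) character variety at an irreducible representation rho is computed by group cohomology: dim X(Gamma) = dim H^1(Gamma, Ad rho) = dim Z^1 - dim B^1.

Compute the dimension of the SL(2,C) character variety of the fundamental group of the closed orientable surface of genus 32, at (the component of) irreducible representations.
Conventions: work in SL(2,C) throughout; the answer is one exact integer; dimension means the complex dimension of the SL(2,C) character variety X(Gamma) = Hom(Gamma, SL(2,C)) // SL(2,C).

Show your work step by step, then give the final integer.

The genus-32 surface group: 2g = 64 generators, one relator prod [a_i, b_i].
A cocycle assigns one sl_2 vector per generator subject to the relator condition d_2(z) = 0: dim of the unconstrained space is 3*2g = 192.
d_2 is surjective at irreducible rho (its cokernel H^2 is dual to H^0 = 0), so dim Z^1 = 192 - 3 = 189.
Coboundaries contribute dim B^1 = 3 (injective at irreducible rho).
dim H^1 = 189 - 3 = 186 = dim X.

186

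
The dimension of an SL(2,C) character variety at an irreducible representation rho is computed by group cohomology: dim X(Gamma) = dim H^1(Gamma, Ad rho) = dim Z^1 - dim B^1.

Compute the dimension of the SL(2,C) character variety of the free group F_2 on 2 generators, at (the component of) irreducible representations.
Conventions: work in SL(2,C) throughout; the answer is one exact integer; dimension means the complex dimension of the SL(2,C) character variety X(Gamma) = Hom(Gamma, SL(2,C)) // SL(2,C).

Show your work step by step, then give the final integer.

3

Gamma = F_2 has 2 generators and no relators.
So Z^1 = (sl_2)^2 in full: dim Z^1 = 6.
At an irreducible rho the centralizer of the image in sl_2 is 0, so the coboundary map sl_2 -> Z^1 is injective: dim B^1 = 3.
dim X = dim H^1 = dim Z^1 - dim B^1 = 6 - 3 = 3.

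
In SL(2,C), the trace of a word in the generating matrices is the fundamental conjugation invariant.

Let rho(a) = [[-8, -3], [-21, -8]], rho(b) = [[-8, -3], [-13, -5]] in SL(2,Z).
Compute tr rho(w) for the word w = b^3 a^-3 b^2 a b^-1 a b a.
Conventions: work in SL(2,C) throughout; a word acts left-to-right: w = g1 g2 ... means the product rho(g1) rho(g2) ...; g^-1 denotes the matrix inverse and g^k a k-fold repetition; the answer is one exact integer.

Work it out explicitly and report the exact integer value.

rho(b) = [[-8, -3], [-13, -5]]
... * rho(b) = [[-8, -3], [-13, -5]]  ->  [[103, 39], [169, 64]]
... * rho(b) = [[-8, -3], [-13, -5]]  ->  [[-1331, -504], [-2184, -827]]
... * rho(a^-1) = [[-8, 3], [21, -8]]  ->  [[64, 39], [105, 64]]
... * rho(a^-1) = [[-8, 3], [21, -8]]  ->  [[307, -120], [504, -197]]
... * rho(a^-1) = [[-8, 3], [21, -8]]  ->  [[-4976, 1881], [-8169, 3088]]
... * rho(b) = [[-8, -3], [-13, -5]]  ->  [[15355, 5523], [25208, 9067]]
... * rho(b) = [[-8, -3], [-13, -5]]  ->  [[-194639, -73680], [-319535, -120959]]
... * rho(a) = [[-8, -3], [-21, -8]]  ->  [[3104392, 1173357], [5096419, 1926277]]
... * rho(b^-1) = [[-5, 3], [13, -8]]  ->  [[-268319, -73680], [-440494, -120959]]
... * rho(a) = [[-8, -3], [-21, -8]]  ->  [[3693832, 1394397], [6064091, 2289154]]
... * rho(b) = [[-8, -3], [-13, -5]]  ->  [[-47677817, -18053481], [-78271730, -29638043]]
... * rho(a) = [[-8, -3], [-21, -8]]  ->  [[760545637, 287461299], [1248572743, 471919534]]
tr = 760545637 + 471919534 = 1232465171

1232465171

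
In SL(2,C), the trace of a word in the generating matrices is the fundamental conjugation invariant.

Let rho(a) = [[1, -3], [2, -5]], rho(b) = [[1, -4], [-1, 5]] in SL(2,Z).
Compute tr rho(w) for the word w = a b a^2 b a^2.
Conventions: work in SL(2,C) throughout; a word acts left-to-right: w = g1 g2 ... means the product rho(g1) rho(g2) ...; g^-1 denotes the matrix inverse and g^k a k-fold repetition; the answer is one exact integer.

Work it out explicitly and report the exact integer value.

-45206

rho(a) = [[1, -3], [2, -5]]
... * rho(b) = [[1, -4], [-1, 5]]  ->  [[4, -19], [7, -33]]
... * rho(a) = [[1, -3], [2, -5]]  ->  [[-34, 83], [-59, 144]]
... * rho(a) = [[1, -3], [2, -5]]  ->  [[132, -313], [229, -543]]
... * rho(b) = [[1, -4], [-1, 5]]  ->  [[445, -2093], [772, -3631]]
... * rho(a) = [[1, -3], [2, -5]]  ->  [[-3741, 9130], [-6490, 15839]]
... * rho(a) = [[1, -3], [2, -5]]  ->  [[14519, -34427], [25188, -59725]]
tr = 14519 + -59725 = -45206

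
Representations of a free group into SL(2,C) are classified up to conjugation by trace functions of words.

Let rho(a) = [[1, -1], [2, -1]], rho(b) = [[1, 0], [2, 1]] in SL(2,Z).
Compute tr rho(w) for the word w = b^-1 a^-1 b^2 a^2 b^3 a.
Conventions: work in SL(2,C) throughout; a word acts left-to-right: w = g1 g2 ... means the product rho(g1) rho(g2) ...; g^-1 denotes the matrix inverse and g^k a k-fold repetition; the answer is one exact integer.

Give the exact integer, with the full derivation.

-22

rho(b^-1) = [[1, 0], [-2, 1]]
... * rho(a^-1) = [[-1, 1], [-2, 1]]  ->  [[-1, 1], [0, -1]]
... * rho(b) = [[1, 0], [2, 1]]  ->  [[1, 1], [-2, -1]]
... * rho(b) = [[1, 0], [2, 1]]  ->  [[3, 1], [-4, -1]]
... * rho(a) = [[1, -1], [2, -1]]  ->  [[5, -4], [-6, 5]]
... * rho(a) = [[1, -1], [2, -1]]  ->  [[-3, -1], [4, 1]]
... * rho(b) = [[1, 0], [2, 1]]  ->  [[-5, -1], [6, 1]]
... * rho(b) = [[1, 0], [2, 1]]  ->  [[-7, -1], [8, 1]]
... * rho(b) = [[1, 0], [2, 1]]  ->  [[-9, -1], [10, 1]]
... * rho(a) = [[1, -1], [2, -1]]  ->  [[-11, 10], [12, -11]]
tr = -11 + -11 = -22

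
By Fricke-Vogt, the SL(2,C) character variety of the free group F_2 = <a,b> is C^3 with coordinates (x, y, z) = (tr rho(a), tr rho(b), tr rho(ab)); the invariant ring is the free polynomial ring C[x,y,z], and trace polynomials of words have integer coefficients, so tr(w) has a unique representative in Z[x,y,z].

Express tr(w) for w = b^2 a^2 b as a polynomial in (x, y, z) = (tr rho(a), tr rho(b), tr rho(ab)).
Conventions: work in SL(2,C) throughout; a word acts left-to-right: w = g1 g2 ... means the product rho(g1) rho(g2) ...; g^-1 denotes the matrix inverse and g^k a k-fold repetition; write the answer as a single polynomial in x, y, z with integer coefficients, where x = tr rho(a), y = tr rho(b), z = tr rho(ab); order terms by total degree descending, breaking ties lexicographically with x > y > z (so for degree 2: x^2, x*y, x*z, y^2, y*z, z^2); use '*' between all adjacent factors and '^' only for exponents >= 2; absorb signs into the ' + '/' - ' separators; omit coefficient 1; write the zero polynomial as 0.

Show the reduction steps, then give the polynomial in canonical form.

x*y^2*z - x^2*y - y^3 - x*z + 3*y

trace(b^2 a) = trace(b) * trace(a b) - trace(a) = y*z - x
apply: trace(b^2) = trace(b) * trace(b) - trace(1) = y^2 - 2
trace(b a^2 b) = trace(a) * trace(b^2 a) - trace(b^2) = x*y*z - x^2 - y^2 + 2
apply: trace(b a^2) = trace(a) * trace(b a) - trace(b) = x*z - y
trace(b^2 a^2 b) = trace(b) * trace(b a^2 b) - trace(b a^2) = x*y^2*z - x^2*y - y^3 - x*z + 3*y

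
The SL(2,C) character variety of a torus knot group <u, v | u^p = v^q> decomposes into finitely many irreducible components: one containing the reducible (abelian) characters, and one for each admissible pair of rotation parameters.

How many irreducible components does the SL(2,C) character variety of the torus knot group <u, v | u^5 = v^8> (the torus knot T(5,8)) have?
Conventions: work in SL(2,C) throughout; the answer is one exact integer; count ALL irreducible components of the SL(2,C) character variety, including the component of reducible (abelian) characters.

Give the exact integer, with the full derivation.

15

Gamma = < u, v | u^5 = v^8 > (torus knot T(5,8)); the central element u^5 = v^8 acts as +I or -I in any irreducible SL(2,C) representation.
So on each irreducible component the traces are pinned: tr(u) = 2*cos(pi*alpha/5) with 1 <= alpha <= 4, tr(v) = 2*cos(pi*beta/8) with 1 <= beta <= 7.
The two central values (-1)^alpha I and (-1)^beta I must be the same matrix, so alpha and beta share a parity.
Enumerate parity-matched pairs: 2*4 odd-odd plus 2*3 even-even gives 14.
components with irreducible characters: 14; plus the single component of reducible (abelian) characters: total 15.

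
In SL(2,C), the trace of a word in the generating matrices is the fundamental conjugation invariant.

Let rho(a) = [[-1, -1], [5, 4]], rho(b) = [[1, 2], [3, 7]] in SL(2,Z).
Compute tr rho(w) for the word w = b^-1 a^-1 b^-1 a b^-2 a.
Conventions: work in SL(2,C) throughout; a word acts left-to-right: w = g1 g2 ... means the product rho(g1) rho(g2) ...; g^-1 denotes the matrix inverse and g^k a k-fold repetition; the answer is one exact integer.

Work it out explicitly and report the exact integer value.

rho(b^-1) = [[7, -2], [-3, 1]]
... * rho(a^-1) = [[4, 1], [-5, -1]]  ->  [[38, 9], [-17, -4]]
... * rho(b^-1) = [[7, -2], [-3, 1]]  ->  [[239, -67], [-107, 30]]
... * rho(a) = [[-1, -1], [5, 4]]  ->  [[-574, -507], [257, 227]]
... * rho(b^-1) = [[7, -2], [-3, 1]]  ->  [[-2497, 641], [1118, -287]]
... * rho(b^-1) = [[7, -2], [-3, 1]]  ->  [[-19402, 5635], [8687, -2523]]
... * rho(a) = [[-1, -1], [5, 4]]  ->  [[47577, 41942], [-21302, -18779]]
tr = 47577 + -18779 = 28798

28798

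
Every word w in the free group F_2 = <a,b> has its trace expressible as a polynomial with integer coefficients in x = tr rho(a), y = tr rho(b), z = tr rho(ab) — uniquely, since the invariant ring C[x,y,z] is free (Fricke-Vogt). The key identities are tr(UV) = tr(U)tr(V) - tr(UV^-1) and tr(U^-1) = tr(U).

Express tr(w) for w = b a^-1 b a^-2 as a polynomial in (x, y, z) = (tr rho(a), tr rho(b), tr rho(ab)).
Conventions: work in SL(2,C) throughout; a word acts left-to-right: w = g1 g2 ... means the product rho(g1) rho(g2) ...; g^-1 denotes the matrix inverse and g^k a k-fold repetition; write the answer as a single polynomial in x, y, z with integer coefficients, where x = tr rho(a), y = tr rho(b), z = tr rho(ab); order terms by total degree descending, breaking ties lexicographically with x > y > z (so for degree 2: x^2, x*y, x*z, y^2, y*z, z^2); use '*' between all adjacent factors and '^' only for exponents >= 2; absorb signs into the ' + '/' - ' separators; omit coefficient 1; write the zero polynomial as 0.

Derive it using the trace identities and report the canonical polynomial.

trace(b^2) = trace(b) * trace(b) - trace(1) = y^2 - 2
use: trace(b^2 a) = trace(b) * trace(a b) - trace(a) = y*z - x
trace(b a^-1 b) = trace(b^2) * trace(a) - trace(b^2 a) = x*y^2 - y*z - x
use: trace(b a b a) = trace(b a) * trace(b a) - trace(1)   [split at repeated b] = z^2 - 2
use: trace(b a^-1 b a) = trace(b a b) * trace(a) - trace(b a b a) = x*y*z - x^2 - z^2 + 2
trace(b a^-1 b a^-1) = trace(b a^-1 b) * trace(a) - trace(b a^-1 b a) = x^2*y^2 - 2*x*y*z + z^2 - 2
apply: trace(b a^-1 b a^-2) = trace(b a^-1 b a^-1) * trace(a) - trace(b a^-1 b) = x^3*y^2 - 2*x^2*y*z - x*y^2 + x*z^2 + y*z - x

x^3*y^2 - 2*x^2*y*z - x*y^2 + x*z^2 + y*z - x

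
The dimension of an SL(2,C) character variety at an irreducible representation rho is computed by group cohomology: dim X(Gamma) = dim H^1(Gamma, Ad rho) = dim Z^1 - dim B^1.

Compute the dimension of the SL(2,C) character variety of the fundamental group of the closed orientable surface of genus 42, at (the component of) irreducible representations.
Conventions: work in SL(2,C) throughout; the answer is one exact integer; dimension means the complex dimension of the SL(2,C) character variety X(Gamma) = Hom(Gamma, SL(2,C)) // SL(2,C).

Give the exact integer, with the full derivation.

Gamma = pi_1(Sigma_42) = < a_1, b_1, ..., a_42, b_42 | prod [a_i, b_i] > has 2g = 84 generators and 1 relator.
Before the relator condition, cocycle space has dim 3*84 = 252.
At an irreducible rho, H^2 = coker(d_2) vanishes (Poincare duality: H^2 is dual to H^0 = invariants = 0), so d_2 is surjective onto sl_2 and dim Z^1 = 252 - 3 = 249.
Coboundaries contribute dim B^1 = 3 (injective at irreducible rho).
dim H^1 = 249 - 3 = 246 = dim X.

246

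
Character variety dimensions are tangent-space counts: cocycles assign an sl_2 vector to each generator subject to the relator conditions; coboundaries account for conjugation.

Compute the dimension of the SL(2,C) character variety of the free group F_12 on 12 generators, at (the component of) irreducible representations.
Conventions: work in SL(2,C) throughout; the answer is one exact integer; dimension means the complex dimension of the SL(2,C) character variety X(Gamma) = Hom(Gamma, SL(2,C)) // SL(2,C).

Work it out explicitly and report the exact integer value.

The free group F_12: 12 generators, no relators.
So Z^1 = (sl_2)^12 in full: dim Z^1 = 36.
dim B^1 = 3: the coboundary map is injective because an irreducible image has centralizer 0 in sl_2.
Therefore dim X = 36 - 3 = 33.

33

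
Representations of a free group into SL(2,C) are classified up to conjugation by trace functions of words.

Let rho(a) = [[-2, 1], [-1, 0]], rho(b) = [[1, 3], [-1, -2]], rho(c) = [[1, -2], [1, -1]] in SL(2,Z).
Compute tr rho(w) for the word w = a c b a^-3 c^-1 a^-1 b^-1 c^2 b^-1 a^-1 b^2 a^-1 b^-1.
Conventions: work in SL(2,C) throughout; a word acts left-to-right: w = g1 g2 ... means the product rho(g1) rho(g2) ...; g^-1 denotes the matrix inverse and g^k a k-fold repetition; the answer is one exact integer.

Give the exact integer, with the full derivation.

rho(a) = [[-2, 1], [-1, 0]]
... * rho(c) = [[1, -2], [1, -1]]  ->  [[-1, 3], [-1, 2]]
... * rho(b) = [[1, 3], [-1, -2]]  ->  [[-4, -9], [-3, -7]]
... * rho(a^-1) = [[0, -1], [1, -2]]  ->  [[-9, 22], [-7, 17]]
... * rho(a^-1) = [[0, -1], [1, -2]]  ->  [[22, -35], [17, -27]]
... * rho(a^-1) = [[0, -1], [1, -2]]  ->  [[-35, 48], [-27, 37]]
... * rho(c^-1) = [[-1, 2], [-1, 1]]  ->  [[-13, -22], [-10, -17]]
... * rho(a^-1) = [[0, -1], [1, -2]]  ->  [[-22, 57], [-17, 44]]
... * rho(b^-1) = [[-2, -3], [1, 1]]  ->  [[101, 123], [78, 95]]
... * rho(c) = [[1, -2], [1, -1]]  ->  [[224, -325], [173, -251]]
... * rho(c) = [[1, -2], [1, -1]]  ->  [[-101, -123], [-78, -95]]
... * rho(b^-1) = [[-2, -3], [1, 1]]  ->  [[79, 180], [61, 139]]
... * rho(a^-1) = [[0, -1], [1, -2]]  ->  [[180, -439], [139, -339]]
... * rho(b) = [[1, 3], [-1, -2]]  ->  [[619, 1418], [478, 1095]]
... * rho(b) = [[1, 3], [-1, -2]]  ->  [[-799, -979], [-617, -756]]
... * rho(a^-1) = [[0, -1], [1, -2]]  ->  [[-979, 2757], [-756, 2129]]
... * rho(b^-1) = [[-2, -3], [1, 1]]  ->  [[4715, 5694], [3641, 4397]]
tr = 4715 + 4397 = 9112

9112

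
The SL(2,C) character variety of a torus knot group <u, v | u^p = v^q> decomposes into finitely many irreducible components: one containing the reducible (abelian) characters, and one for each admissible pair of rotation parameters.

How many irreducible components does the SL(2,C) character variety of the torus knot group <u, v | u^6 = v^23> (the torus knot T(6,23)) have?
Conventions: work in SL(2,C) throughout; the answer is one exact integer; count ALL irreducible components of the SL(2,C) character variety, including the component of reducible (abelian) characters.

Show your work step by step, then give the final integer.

56

Gamma = < u, v | u^6 = v^23 > (torus knot T(6,23)); the central element u^6 = v^23 acts as +I or -I in any irreducible SL(2,C) representation.
This locks tr(u) to 2*cos(pi*alpha/6), alpha in 1..5, and tr(v) to 2*cos(pi*beta/23), beta in 1..22, on each component of irreducible characters.
The two central values (-1)^alpha I and (-1)^beta I must be the same matrix, so alpha and beta share a parity.
count pairs: odd alpha (3 choices) x odd beta (11), plus even alpha (2) x even beta (11): 3*11 + 2*11 = 55.
components with irreducible characters: 55; plus the single component of reducible (abelian) characters: total 56.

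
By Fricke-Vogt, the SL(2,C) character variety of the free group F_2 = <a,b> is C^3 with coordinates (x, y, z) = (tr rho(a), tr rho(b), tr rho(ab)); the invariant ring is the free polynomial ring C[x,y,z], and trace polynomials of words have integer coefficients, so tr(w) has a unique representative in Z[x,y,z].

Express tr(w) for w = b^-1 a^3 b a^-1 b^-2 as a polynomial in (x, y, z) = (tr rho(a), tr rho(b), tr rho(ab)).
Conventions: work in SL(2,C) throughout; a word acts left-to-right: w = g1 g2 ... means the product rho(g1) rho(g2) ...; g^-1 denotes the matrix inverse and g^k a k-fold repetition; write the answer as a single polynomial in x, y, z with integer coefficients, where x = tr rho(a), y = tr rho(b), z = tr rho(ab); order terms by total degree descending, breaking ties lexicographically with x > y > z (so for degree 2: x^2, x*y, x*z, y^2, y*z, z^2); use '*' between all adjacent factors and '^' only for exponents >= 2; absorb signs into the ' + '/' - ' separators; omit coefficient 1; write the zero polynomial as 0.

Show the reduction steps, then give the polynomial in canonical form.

-x^3*y^3*z + x^4*y^2 + x^2*y^4 + x^2*y^2*z^2 + x^3*y*z + x*y^3*z - x^4 - 5*x^2*y^2 - x^2*z^2 - y^4 - y^2*z^2 - 2*x*y*z + 4*x^2 + 4*y^2 + z^2 - 2

tr(a^2) = tr(a)*tr(a) - tr(1)  (reduce the a square) = x^2 - 2
tr(a^3) = tr(a)*tr(a^2) - tr(a)  (reduce the a square) = x^3 - 3*x
tr(b a^2) = tr(a)*tr(b a) - tr(b)  (reduce the a square) = x*z - y
tr(b a^3) = tr(a)*tr(b a^2) - tr(b a)  (reduce the a square) = x^2*z - x*y - z
tr(a^3 b a) = tr(a)*tr(b a^3) - tr(b a^2)  (reduce the a square) = x^3*z - x^2*y - 2*x*z + y
tr(b a b a) = tr(b a)*tr(b a) - tr(1)  (split on b) = z^2 - 2
tr(b a b) = tr(b)*tr(a b) - tr(a)  (reduce the b square) = y*z - x
use: tr(b a b a^2) = tr(a)*tr(b a b a) - tr(b a b)  (reduce the a square) = x*z^2 - y*z - x
use: tr(a^3 b a b) = tr(a)*tr(b a b a^2) - tr(b a b a)  (reduce the a square) = x^2*z^2 - x*y*z - x^2 - z^2 + 2
tr(b^-1 a^3 b a) = tr(a^3 b a)*tr(b) - tr(a^3 b a b)  (eliminate b^-1) = x^3*y*z - x^2*y^2 - x^2*z^2 - x*y*z + x^2 + y^2 + z^2 - 2
apply: tr(a^3 b a^-1 b^-1) = tr(b^-1 a^3 b)*tr(a) - tr(b^-1 a^3 b a)  (eliminate a^-1) = -x^3*y*z + x^4 + x^2*y^2 + x^2*z^2 + x*y*z - 4*x^2 - y^2 - z^2 + 2
use: tr(b^-2 a^3 b a^-1) = tr(a^3 b a^-1 b^-1)*tr(b) - tr(a^3 b a^-1)  (eliminate b^-1) = -x^3*y^2*z + x^4*y + x^2*y^3 + x^2*y*z^2 + x*y^2*z - 4*x^2*y - y^3 - y*z^2 - x*z + 3*y
use: tr(b^-1 a^3 b a^-1 b^-2) = tr(b^-2 a^3 b a^-1)*tr(b) - tr(b^-2 a^3 b a^-1 b)  (eliminate b^-1) = -x^3*y^3*z + x^4*y^2 + x^2*y^4 + x^2*y^2*z^2 + x^3*y*z + x*y^3*z - x^4 - 5*x^2*y^2 - x^2*z^2 - y^4 - y^2*z^2 - 2*x*y*z + 4*x^2 + 4*y^2 + z^2 - 2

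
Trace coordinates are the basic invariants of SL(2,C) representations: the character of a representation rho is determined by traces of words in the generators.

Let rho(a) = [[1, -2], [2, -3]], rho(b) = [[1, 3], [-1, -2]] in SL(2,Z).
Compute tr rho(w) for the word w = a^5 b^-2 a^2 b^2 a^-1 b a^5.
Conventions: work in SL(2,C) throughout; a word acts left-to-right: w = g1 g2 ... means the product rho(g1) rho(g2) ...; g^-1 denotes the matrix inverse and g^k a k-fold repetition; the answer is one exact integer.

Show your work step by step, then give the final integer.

rho(a) = [[1, -2], [2, -3]]
... * rho(a) = [[1, -2], [2, -3]]  ->  [[-3, 4], [-4, 5]]
... * rho(a) = [[1, -2], [2, -3]]  ->  [[5, -6], [6, -7]]
... * rho(a) = [[1, -2], [2, -3]]  ->  [[-7, 8], [-8, 9]]
... * rho(a) = [[1, -2], [2, -3]]  ->  [[9, -10], [10, -11]]
... * rho(b^-1) = [[-2, -3], [1, 1]]  ->  [[-28, -37], [-31, -41]]
... * rho(b^-1) = [[-2, -3], [1, 1]]  ->  [[19, 47], [21, 52]]
... * rho(a) = [[1, -2], [2, -3]]  ->  [[113, -179], [125, -198]]
... * rho(a) = [[1, -2], [2, -3]]  ->  [[-245, 311], [-271, 344]]
... * rho(b) = [[1, 3], [-1, -2]]  ->  [[-556, -1357], [-615, -1501]]
... * rho(b) = [[1, 3], [-1, -2]]  ->  [[801, 1046], [886, 1157]]
... * rho(a^-1) = [[-3, 2], [-2, 1]]  ->  [[-4495, 2648], [-4972, 2929]]
... * rho(b) = [[1, 3], [-1, -2]]  ->  [[-7143, -18781], [-7901, -20774]]
... * rho(a) = [[1, -2], [2, -3]]  ->  [[-44705, 70629], [-49449, 78124]]
... * rho(a) = [[1, -2], [2, -3]]  ->  [[96553, -122477], [106799, -135474]]
... * rho(a) = [[1, -2], [2, -3]]  ->  [[-148401, 174325], [-164149, 192824]]
... * rho(a) = [[1, -2], [2, -3]]  ->  [[200249, -226173], [221499, -250174]]
... * rho(a) = [[1, -2], [2, -3]]  ->  [[-252097, 278021], [-278849, 307524]]
tr = -252097 + 307524 = 55427

55427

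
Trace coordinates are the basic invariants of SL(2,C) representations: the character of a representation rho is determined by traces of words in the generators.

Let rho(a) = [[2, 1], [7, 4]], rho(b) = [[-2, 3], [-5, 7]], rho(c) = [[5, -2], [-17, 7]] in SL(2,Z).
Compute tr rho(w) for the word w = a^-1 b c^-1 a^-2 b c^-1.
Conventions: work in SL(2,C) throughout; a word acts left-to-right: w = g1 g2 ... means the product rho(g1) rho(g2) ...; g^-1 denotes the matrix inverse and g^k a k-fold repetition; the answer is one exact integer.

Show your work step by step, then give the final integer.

rho(a^-1) = [[4, -1], [-7, 2]]
... * rho(b) = [[-2, 3], [-5, 7]]  ->  [[-3, 5], [4, -7]]
... * rho(c^-1) = [[7, 2], [17, 5]]  ->  [[64, 19], [-91, -27]]
... * rho(a^-1) = [[4, -1], [-7, 2]]  ->  [[123, -26], [-175, 37]]
... * rho(a^-1) = [[4, -1], [-7, 2]]  ->  [[674, -175], [-959, 249]]
... * rho(b) = [[-2, 3], [-5, 7]]  ->  [[-473, 797], [673, -1134]]
... * rho(c^-1) = [[7, 2], [17, 5]]  ->  [[10238, 3039], [-14567, -4324]]
tr = 10238 + -4324 = 5914

5914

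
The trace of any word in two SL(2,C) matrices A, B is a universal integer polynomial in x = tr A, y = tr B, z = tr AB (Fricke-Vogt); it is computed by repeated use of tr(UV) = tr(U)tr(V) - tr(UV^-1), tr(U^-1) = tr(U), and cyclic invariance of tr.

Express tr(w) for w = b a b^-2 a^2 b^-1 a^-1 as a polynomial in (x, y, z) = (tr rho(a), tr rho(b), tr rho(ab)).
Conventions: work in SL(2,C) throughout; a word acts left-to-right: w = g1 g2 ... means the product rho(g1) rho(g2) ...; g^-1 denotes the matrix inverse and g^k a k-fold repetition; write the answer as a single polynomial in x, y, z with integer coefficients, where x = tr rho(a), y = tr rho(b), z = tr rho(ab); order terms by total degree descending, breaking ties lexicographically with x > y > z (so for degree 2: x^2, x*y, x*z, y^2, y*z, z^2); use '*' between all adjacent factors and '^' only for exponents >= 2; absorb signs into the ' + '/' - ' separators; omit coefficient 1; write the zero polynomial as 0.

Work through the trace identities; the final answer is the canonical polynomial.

reduce: tr(a b a) = tr(a) * tr(b a) - tr(b)   [square of a] = x*z - y
so tr(a b a b) = tr(b a) * tr(b a) - tr(1)   [split at a repeated b] = z^2 - 2
so tr(b a b^-1 a) = tr(a b a) * tr(b) - tr(a b a b)   [inverse elimination on b] = x*y*z - y^2 - z^2 + 2
tr(a^3 b) = tr(a) * tr(b a^2) - tr(b a)   [square of a] = x^2*z - x*y - z
tr(a^2) = tr(a) * tr(a) - tr(1)   [square of a] = x^2 - 2
tr(a^3) = tr(a) * tr(a^2) - tr(a)   [square of a] = x^3 - 3*x
tr(a^2 b^2 a) = tr(b) * tr(a^3 b) - tr(a^3)   [square of b] = x^2*y*z - x^3 - x*y^2 - y*z + 3*x
tr(b a b) = tr(b) * tr(a b) - tr(a)   [square of b] = y*z - x
tr(a b a^2 b) = tr(a) * tr(b a b a) - tr(b a b)   [square of a] = x*z^2 - y*z - x
tr(a^2 b^2 a b) = tr(b) * tr(a b a^2 b) - tr(a b a^2)   [square of b] = x*y*z^2 - x^2*z - y^2*z + z
tr(b a b^-1 a^2 b) = tr(a^2 b^2 a) * tr(b) - tr(a^2 b^2 a b)   [inverse elimination on b] = x^2*y^2*z - x^3*y - x*y^3 - x*y*z^2 + x^2*z + 3*x*y - z
tr(a^2 b a b a) = tr(a) * tr(b a b a^2) - tr(b a b a)   [square of a] = x^2*z^2 - x*y*z - x^2 - z^2 + 2
tr(b a b a b a) = tr(a b a b) * tr(a b) - tr(b a)   [split at a repeated a] = z^3 - 3*z
reduce: tr(b a b a b) = tr(b) * tr(a b a b) - tr(a b a)   [square of b] = y*z^2 - x*z - y
reduce: tr(a^2 b a b a b) = tr(a) * tr(b a b a b a) - tr(b a b a b)   [square of a] = x*z^3 - y*z^2 - 2*x*z + y
reduce: tr(b a b^-1 a^2 b a) = tr(a^2 b a b a) * tr(b) - tr(a^2 b a b a b)   [inverse elimination on b] = x^2*y*z^2 - x*y^2*z - x*z^3 - x^2*y + 2*x*z + y
reduce: tr(a^-1 b a b^-1 a^2 b) = tr(b a b^-1 a^2 b) * tr(a) - tr(b a b^-1 a^2 b a)   [inverse elimination on a] = x^3*y^2*z - x^4*y - x^2*y^3 - 2*x^2*y*z^2 + x^3*z + x*y^2*z + x*z^3 + 4*x^2*y - 3*x*z - y
tr(b^-1 a^2 b^-1 a^-1 b a) = tr(a^-1 b a b^-1 a^2) * tr(b) - tr(a^-1 b a b^-1 a^2 b)   [inverse elimination on b] = -x^3*y^2*z + x^4*y + x^2*y^3 + 2*x^2*y*z^2 - x^3*z - x*z^3 - 4*x^2*y - y^3 - y*z^2 + 3*x*z + 3*y
tr(a b a^3) = tr(a) * tr(b a^3) - tr(b a^2)   [square of a] = x^3*z - x^2*y - 2*x*z + y
reduce: tr(b a^3 b^-1 a) = tr(a b a^3) * tr(b) - tr(a b a^3 b)   [inverse elimination on b] = x^3*y*z - x^2*y^2 - x^2*z^2 - x*y*z + x^2 + y^2 + z^2 - 2
so tr(a^2 b^-1 a^-1 b a) = tr(b a^3 b^-1) * tr(a) - tr(b a^3 b^-1 a)   [inverse elimination on a] = -x^3*y*z + x^4 + x^2*y^2 + x^2*z^2 + x*y*z - 4*x^2 - y^2 - z^2 + 2
tr(b a b^-2 a^2 b^-1 a^-1) = tr(b^-1 a^2 b^-1 a^-1 b a) * tr(b) - tr(b^-1 a^2 b^-1 a^-1 b a b)   [inverse elimination on b] = -x^3*y^3*z + x^4*y^2 + x^2*y^4 + 2*x^2*y^2*z^2 - x*y*z^3 - x^4 - 5*x^2*y^2 - x^2*z^2 - y^4 - y^2*z^2 + 2*x*y*z + 4*x^2 + 4*y^2 + z^2 - 2

-x^3*y^3*z + x^4*y^2 + x^2*y^4 + 2*x^2*y^2*z^2 - x*y*z^3 - x^4 - 5*x^2*y^2 - x^2*z^2 - y^4 - y^2*z^2 + 2*x*y*z + 4*x^2 + 4*y^2 + z^2 - 2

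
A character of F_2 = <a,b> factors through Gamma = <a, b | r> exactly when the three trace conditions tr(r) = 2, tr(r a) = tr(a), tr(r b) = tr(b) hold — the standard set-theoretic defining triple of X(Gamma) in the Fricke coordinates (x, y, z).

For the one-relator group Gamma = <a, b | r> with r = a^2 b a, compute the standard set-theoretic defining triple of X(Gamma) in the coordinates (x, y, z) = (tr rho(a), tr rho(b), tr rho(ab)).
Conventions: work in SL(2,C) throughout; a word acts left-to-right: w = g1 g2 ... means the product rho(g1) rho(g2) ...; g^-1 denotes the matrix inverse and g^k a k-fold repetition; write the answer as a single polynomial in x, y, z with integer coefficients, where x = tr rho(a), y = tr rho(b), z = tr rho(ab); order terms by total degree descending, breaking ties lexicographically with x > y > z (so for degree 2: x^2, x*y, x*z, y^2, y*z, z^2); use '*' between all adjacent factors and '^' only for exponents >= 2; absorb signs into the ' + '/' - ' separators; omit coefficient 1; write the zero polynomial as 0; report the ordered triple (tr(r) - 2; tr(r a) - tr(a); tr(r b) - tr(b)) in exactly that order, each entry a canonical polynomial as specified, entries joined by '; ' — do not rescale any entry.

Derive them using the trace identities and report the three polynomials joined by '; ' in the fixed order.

x^2*z - x*y - z - 2; x^3*z - x^2*y - 2*x*z - x + y; x*z^2 - y*z - x - y

tr(b a^2) = tr(a) * tr(b a) - tr(b) = x*z - y
tr(a^2 b a) = tr(a) * tr(b a^2) - tr(b a) = x^2*z - x*y - z
tr(a^2 b a^2) = tr(a) * tr(a^2 b a) - tr(a^2 b)  (reduce the a square) = x^3*z - x^2*y - 2*x*z + y
tr(b a b a) = tr(a b) * tr(a b) - tr(1)  (split on a) = z^2 - 2
tr(b a b) = tr(b) * tr(a b) - tr(a)  (reduce the b square) = y*z - x
tr(a^2 b a b) = tr(a) * tr(b a b a) - tr(b a b)  (reduce the a square) = x*z^2 - y*z - x
assemble the triple (tr(r) - 2; tr(r a) - x; tr(r b) - y)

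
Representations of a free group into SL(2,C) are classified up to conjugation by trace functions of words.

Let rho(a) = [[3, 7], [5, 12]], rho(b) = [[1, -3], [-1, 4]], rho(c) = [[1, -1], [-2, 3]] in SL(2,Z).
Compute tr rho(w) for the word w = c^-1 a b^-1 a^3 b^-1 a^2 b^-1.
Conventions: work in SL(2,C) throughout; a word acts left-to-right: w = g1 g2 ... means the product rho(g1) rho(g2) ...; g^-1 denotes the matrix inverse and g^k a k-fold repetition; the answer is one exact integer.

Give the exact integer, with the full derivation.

rho(c^-1) = [[3, 1], [2, 1]]
... * rho(a) = [[3, 7], [5, 12]]  ->  [[14, 33], [11, 26]]
... * rho(b^-1) = [[4, 3], [1, 1]]  ->  [[89, 75], [70, 59]]
... * rho(a) = [[3, 7], [5, 12]]  ->  [[642, 1523], [505, 1198]]
... * rho(a) = [[3, 7], [5, 12]]  ->  [[9541, 22770], [7505, 17911]]
... * rho(a) = [[3, 7], [5, 12]]  ->  [[142473, 340027], [112070, 267467]]
... * rho(b^-1) = [[4, 3], [1, 1]]  ->  [[909919, 767446], [715747, 603677]]
... * rho(a) = [[3, 7], [5, 12]]  ->  [[6566987, 15578785], [5165626, 12254353]]
... * rho(a) = [[3, 7], [5, 12]]  ->  [[97594886, 232914329], [76768643, 183211618]]
... * rho(b^-1) = [[4, 3], [1, 1]]  ->  [[623293873, 525698987], [490286190, 413517547]]
tr = 623293873 + 413517547 = 1036811420

1036811420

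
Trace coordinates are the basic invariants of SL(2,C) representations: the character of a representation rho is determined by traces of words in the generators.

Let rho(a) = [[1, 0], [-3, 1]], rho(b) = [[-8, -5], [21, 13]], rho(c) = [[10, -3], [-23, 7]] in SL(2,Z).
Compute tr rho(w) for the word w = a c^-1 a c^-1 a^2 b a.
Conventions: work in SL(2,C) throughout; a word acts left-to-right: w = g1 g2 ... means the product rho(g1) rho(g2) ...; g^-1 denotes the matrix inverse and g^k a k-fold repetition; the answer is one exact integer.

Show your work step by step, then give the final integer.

-834

rho(a) = [[1, 0], [-3, 1]]
... * rho(c^-1) = [[7, 3], [23, 10]]  ->  [[7, 3], [2, 1]]
... * rho(a) = [[1, 0], [-3, 1]]  ->  [[-2, 3], [-1, 1]]
... * rho(c^-1) = [[7, 3], [23, 10]]  ->  [[55, 24], [16, 7]]
... * rho(a) = [[1, 0], [-3, 1]]  ->  [[-17, 24], [-5, 7]]
... * rho(a) = [[1, 0], [-3, 1]]  ->  [[-89, 24], [-26, 7]]
... * rho(b) = [[-8, -5], [21, 13]]  ->  [[1216, 757], [355, 221]]
... * rho(a) = [[1, 0], [-3, 1]]  ->  [[-1055, 757], [-308, 221]]
tr = -1055 + 221 = -834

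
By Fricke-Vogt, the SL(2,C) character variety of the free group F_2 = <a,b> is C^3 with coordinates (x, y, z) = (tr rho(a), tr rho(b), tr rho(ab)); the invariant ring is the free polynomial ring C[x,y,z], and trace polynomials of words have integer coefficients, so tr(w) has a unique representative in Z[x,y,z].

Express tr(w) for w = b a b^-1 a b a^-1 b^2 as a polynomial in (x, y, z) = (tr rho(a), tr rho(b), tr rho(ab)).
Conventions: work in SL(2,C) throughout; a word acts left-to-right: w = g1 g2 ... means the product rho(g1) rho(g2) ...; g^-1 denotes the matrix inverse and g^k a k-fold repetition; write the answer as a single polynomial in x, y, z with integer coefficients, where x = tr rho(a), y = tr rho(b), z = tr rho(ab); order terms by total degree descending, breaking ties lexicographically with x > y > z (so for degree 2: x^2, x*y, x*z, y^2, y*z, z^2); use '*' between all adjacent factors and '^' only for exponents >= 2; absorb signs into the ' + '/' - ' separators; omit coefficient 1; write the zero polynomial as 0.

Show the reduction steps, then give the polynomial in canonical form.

tr(a b^2) = tr(b)*tr(a b) - tr(a) = y*z - x
tr(b^3 a) = tr(b)*tr(a b^2) - tr(a b) = y^2*z - x*y - z
tr(b^2) = tr(b)*tr(b) - tr(1) = y^2 - 2
tr(b^3) = tr(b)*tr(b^2) - tr(b) = y^3 - 3*y
next, tr(b a^2 b^2) = tr(a)*tr(b^3 a) - tr(b^3) = x*y^2*z - x^2*y - y^3 - x*z + 3*y
tr(b a^2 b) = tr(a)*tr(b^2 a) - tr(b^2) = x*y*z - x^2 - y^2 + 2
tr(a b^4 a) = tr(b)*tr(b a^2 b^2) - tr(b a^2 b) = x*y^3*z - x^2*y^2 - y^4 - 2*x*y*z + x^2 + 4*y^2 - 2
next, tr(a b a b) = tr(a b)*tr(a b) - tr(1)   [split at repeated a] = z^2 - 2
next, tr(a b a) = tr(a)*tr(b a) - tr(b) = x*z - y
tr(a b a b^2) = tr(b)*tr(a b a b) - tr(a b a) = y*z^2 - x*z - y
next, tr(b a b a b^2) = tr(b)*tr(a b a b^2) - tr(a b a b) = y^2*z^2 - x*y*z - y^2 - z^2 + 2
and tr(a b^4 a b) = tr(b)*tr(b a b a b^2) - tr(b a b a b) = y^3*z^2 - x*y^2*z - y^3 - 2*y*z^2 + x*z + 3*y
and tr(b^3 a b^-1 a b) = tr(a b^4 a)*tr(b) - tr(a b^4 a b) = x*y^4*z - x^2*y^3 - y^5 - y^3*z^2 - x*y^2*z + x^2*y + 5*y^3 + 2*y*z^2 - x*z - 5*y
and tr(b a^2 b a b) = tr(a)*tr(b a b^2 a) - tr(b a b^2) = x*y*z^2 - x^2*z - y^2*z + z
tr(b a^2 b a) = tr(a)*tr(b a b a) - tr(b a b) = x*z^2 - y*z - x
and tr(a b a b^3 a) = tr(b)*tr(b a^2 b a b) - tr(b a^2 b a) = x*y^2*z^2 - x^2*y*z - y^3*z - x*z^2 + 2*y*z + x
and tr(a b a b a b) = tr(b a)*tr(b a b a) - tr(b^-1 a^-1)   [split at repeated b] = z^3 - 3*z
tr(b a b a b a b) = tr(b)*tr(a b a b a b) - tr(a b a b a) = y*z^3 - x*z^2 - 2*y*z + x
tr(a b a b^3 a b) = tr(b)*tr(b a b a b a b) - tr(b a b a b a) = y^2*z^3 - x*y*z^2 - 2*y^2*z - z^3 + x*y + 3*z
tr(b^3 a b^-1 a b a) = tr(a b a b^3 a)*tr(b) - tr(a b a b^3 a b) = x*y^3*z^2 - x^2*y^2*z - y^4*z - y^2*z^3 + 4*y^2*z + z^3 - 3*z
tr(b a b^-1 a b a^-1 b^2) = tr(b^3 a b^-1 a b)*tr(a) - tr(b^3 a b^-1 a b a) = x^2*y^4*z - x^3*y^3 - x*y^5 - 2*x*y^3*z^2 + y^4*z + y^2*z^3 + x^3*y + 5*x*y^3 + 2*x*y*z^2 - x^2*z - 4*y^2*z - z^3 - 5*x*y + 3*z

x^2*y^4*z - x^3*y^3 - x*y^5 - 2*x*y^3*z^2 + y^4*z + y^2*z^3 + x^3*y + 5*x*y^3 + 2*x*y*z^2 - x^2*z - 4*y^2*z - z^3 - 5*x*y + 3*z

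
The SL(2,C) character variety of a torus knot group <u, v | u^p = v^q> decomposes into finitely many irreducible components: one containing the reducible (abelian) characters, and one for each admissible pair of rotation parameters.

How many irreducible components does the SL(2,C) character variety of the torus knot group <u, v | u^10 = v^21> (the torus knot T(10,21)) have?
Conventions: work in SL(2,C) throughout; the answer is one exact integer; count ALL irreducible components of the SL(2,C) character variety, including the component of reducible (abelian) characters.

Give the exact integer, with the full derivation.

91

In the torus knot group T(10,21), u^10 = v^21 is central, so an irreducible representation sends it to +I or -I (Schur).
This locks tr(u) to 2*cos(pi*alpha/10), alpha in 1..9, and tr(v) to 2*cos(pi*beta/21), beta in 1..20, on each component of irreducible characters.
Consistency of u^10 = (-1)^alpha I with v^21 = (-1)^beta I forces alpha = beta (mod 2).
count pairs: odd alpha (5 choices) x odd beta (10), plus even alpha (4) x even beta (10): 5*10 + 4*10 = 90.
That is 90 components of irreducible characters, and with the reducible (abelian) component the total is 91.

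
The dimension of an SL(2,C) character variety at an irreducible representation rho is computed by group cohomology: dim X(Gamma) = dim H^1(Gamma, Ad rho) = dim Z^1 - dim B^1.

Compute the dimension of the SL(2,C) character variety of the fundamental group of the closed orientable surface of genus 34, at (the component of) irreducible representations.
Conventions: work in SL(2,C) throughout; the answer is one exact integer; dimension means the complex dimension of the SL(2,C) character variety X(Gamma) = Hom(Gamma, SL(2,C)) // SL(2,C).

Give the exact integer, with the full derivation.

198

pi_1 of the closed genus-34 surface has 68 generators bound by the single product-of-commutators relator.
A cocycle assigns one sl_2 vector per generator subject to the relator condition d_2(z) = 0: dim of the unconstrained space is 3*2g = 204.
d_2 is surjective at irreducible rho (its cokernel H^2 is dual to H^0 = 0), so dim Z^1 = 204 - 3 = 201.
As always at irreducible rho, dim B^1 = 3.
dim X = dim H^1 = 201 - 3 = 198.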